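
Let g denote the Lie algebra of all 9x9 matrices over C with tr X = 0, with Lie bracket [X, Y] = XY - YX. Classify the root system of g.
This is sl(9), which has dimension 9^2 - 1 = 80 and rank 9 - 1 = 8 (a Cartan subalgebra is the diagonal traceless matrices). In the classification of classical Lie algebras, the special linear algebra sl(n+1) has type A_n; here n = 8, so the Dynkin diagram is a chain of 8 nodes with single edges (A_8). Hence the type is A_8.

type A_8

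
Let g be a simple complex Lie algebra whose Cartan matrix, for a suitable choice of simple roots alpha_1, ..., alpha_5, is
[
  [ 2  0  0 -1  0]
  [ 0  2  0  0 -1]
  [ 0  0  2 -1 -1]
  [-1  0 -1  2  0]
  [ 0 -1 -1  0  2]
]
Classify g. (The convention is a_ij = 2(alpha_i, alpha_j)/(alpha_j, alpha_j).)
The matrix has rank 5 with 2's on the diagonal. Reading the off-diagonal entries as Dynkin edges (a single edge where a_ij = a_ji = -1; a double or triple edge where a_ij * a_ji = 2 or 3), the diagram is a chain of 5 nodes with single edges (A_5). One simple-root ordering that puts it in standard form is (alpha_1, alpha_4, alpha_3, alpha_5, alpha_2). So the algebra is type A_5, i.e. sl(6).

A_5 (sl(6))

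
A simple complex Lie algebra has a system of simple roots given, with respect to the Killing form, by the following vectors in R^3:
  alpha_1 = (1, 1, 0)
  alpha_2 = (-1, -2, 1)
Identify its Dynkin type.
type G_2

Compute the Cartan integers a_ij = 2(alpha_i, alpha_j)/(alpha_j, alpha_j); the resulting 2x2 Cartan matrix is
[[2, -1], [-3, 2]].
The roots have two lengths (squared-length ratio 3:1); the short ones are alpha_{1}. The associated Dynkin diagram is two nodes joined by a triple edge (G_2), so the type is G_2.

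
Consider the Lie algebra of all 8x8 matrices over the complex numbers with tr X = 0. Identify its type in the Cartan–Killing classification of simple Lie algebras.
This is sl(8), which has dimension 8^2 - 1 = 63 and rank 8 - 1 = 7 (a Cartan subalgebra is the diagonal traceless matrices). In the classification of classical Lie algebras, the special linear algebra sl(n+1) has type A_n; here n = 7, so the Dynkin diagram is a chain of 7 nodes with single edges (A_7). Hence the type is A_7.

A7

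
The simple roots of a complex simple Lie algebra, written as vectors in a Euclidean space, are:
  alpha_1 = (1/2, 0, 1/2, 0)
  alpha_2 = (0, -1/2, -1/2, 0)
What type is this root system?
type A_2

Compute the Cartan integers a_ij = 2(alpha_i, alpha_j)/(alpha_j, alpha_j); the resulting 2x2 Cartan matrix is
[[2, -1], [-1, 2]].
All simple roots have the same length, so the diagram is simply laced. The associated Dynkin diagram is a chain of 2 nodes with single edges (A_2), so the type is A_2 (the algebra sl(3)).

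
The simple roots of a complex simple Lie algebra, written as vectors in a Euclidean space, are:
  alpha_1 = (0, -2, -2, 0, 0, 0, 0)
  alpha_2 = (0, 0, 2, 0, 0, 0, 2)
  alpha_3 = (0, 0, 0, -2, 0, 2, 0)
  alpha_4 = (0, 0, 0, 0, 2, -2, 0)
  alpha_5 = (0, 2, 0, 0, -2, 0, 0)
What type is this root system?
type A_5

Compute the Cartan integers a_ij = 2(alpha_i, alpha_j)/(alpha_j, alpha_j); the resulting 5x5 Cartan matrix is
[[2, -1, 0, 0, -1], [-1, 2, 0, 0, 0], [0, 0, 2, -1, 0], [0, 0, -1, 2, -1], [-1, 0, 0, -1, 2]].
All simple roots have the same length, so the diagram is simply laced. The associated Dynkin diagram is a chain of 5 nodes with single edges (A_5), so the type is A_5 (the algebra sl(6)).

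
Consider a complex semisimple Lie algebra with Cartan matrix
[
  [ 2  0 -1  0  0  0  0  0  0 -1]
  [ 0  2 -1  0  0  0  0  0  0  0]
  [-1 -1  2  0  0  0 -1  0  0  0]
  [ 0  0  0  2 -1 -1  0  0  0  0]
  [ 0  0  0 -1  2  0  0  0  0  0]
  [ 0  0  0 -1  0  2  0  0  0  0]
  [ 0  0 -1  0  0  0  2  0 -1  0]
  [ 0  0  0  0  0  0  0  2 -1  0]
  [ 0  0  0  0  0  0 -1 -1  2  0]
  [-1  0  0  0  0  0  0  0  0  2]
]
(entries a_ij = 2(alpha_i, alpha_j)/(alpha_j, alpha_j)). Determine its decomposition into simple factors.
A3 ⊕ E7

The diagram associated to this matrix has two connected components: the simple roots {alpha_4, alpha_5, alpha_6} form a chain of 3 nodes with single edges (A_3), and {alpha_1, alpha_2, alpha_3, alpha_7, alpha_8, alpha_9, alpha_10} form a chain of 6 nodes with one extra node attached to the third node from one end (E_7). A semisimple Lie algebra decomposes uniquely as the direct sum of simple ideals, one per connected component of its Dynkin diagram, so g ≅ A_3 ⊕ E_7 (dimension 15 + 133 = 148).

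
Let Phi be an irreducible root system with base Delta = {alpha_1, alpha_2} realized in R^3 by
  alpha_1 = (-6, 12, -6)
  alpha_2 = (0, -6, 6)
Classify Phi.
G_2

Compute the Cartan integers a_ij = 2(alpha_i, alpha_j)/(alpha_j, alpha_j); the resulting 2x2 Cartan matrix is
[[2, -3], [-1, 2]].
The roots have two lengths (squared-length ratio 3:1); the short ones are alpha_{2}. The associated Dynkin diagram is two nodes joined by a triple edge (G_2), so the type is G_2.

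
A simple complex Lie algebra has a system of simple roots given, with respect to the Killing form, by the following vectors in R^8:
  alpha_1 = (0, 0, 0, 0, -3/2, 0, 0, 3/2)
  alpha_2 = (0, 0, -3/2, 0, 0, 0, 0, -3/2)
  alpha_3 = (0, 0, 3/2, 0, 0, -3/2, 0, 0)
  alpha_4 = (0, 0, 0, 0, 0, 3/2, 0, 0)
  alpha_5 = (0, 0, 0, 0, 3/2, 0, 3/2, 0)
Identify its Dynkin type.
Compute the Cartan integers a_ij = 2(alpha_i, alpha_j)/(alpha_j, alpha_j); the resulting 5x5 Cartan matrix is
[[2, -1, 0, 0, -1], [-1, 2, -1, 0, 0], [0, -1, 2, -2, 0], [0, 0, -1, 2, 0], [-1, 0, 0, 0, 2]].
The roots have two lengths (squared-length ratio 2:1); the short ones are alpha_{4}. The associated Dynkin diagram is a chain of 5 nodes with a double edge at one end; the terminal node there is the unique short simple root (B_5), so the type is B_5 (the algebra so(11)).

B_5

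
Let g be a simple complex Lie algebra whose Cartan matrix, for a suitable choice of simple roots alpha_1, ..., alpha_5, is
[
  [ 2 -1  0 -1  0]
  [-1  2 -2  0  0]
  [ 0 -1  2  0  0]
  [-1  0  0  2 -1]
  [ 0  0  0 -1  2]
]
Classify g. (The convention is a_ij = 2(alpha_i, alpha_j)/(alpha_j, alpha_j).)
B_5 (so(11))

The matrix has rank 5 with 2's on the diagonal. Reading the off-diagonal entries as Dynkin edges (a single edge where a_ij = a_ji = -1; a double or triple edge where a_ij * a_ji = 2 or 3), the diagram is a chain of 5 nodes with a double edge at one end; the terminal node there is the unique short simple root (B_5). One simple-root ordering that puts it in standard form is (alpha_5, alpha_4, alpha_1, alpha_2, alpha_3). So the algebra is type B_5, i.e. so(11).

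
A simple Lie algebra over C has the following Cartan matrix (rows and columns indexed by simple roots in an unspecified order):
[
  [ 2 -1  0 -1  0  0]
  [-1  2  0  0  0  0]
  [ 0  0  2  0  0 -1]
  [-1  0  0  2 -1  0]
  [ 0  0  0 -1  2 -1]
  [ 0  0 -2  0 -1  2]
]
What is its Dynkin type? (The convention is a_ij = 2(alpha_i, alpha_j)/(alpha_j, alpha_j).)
The matrix has rank 6 with 2's on the diagonal. Reading the off-diagonal entries as Dynkin edges (a single edge where a_ij = a_ji = -1; a double or triple edge where a_ij * a_ji = 2 or 3), the diagram is a chain of 6 nodes with a double edge at one end; the terminal node there is the unique short simple root (B_6). One simple-root ordering that puts it in standard form is (alpha_2, alpha_1, alpha_4, alpha_5, alpha_6, alpha_3). So the algebra is type B_6, i.e. so(13).

type B_6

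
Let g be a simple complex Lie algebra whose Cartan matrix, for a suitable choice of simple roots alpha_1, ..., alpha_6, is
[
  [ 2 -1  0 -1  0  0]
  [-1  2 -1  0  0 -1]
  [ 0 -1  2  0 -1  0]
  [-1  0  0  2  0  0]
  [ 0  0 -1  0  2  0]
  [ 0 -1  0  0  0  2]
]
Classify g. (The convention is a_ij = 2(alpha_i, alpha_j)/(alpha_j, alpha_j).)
E_6

The matrix has rank 6 with 2's on the diagonal. Reading the off-diagonal entries as Dynkin edges (a single edge where a_ij = a_ji = -1; a double or triple edge where a_ij * a_ji = 2 or 3), the diagram is a chain of 5 nodes with one extra node attached to the third node from one end (E_6). One simple-root ordering that puts it in standard form is (alpha_4, alpha_6, alpha_1, alpha_2, alpha_3, alpha_5). So the algebra is type E_6.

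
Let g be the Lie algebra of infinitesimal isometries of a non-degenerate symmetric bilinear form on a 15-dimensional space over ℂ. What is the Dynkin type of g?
This is so(15) with 15 odd, which has dimension 15(15-1)/2 = 105 and rank (15-1)/2 = 7. In the classification of classical Lie algebras, the orthogonal algebra so(2n+1) in an odd number of variables has type B_n; here n = 7, so the Dynkin diagram is a chain of 7 nodes with a double edge at one end; the terminal node there is the unique short simple root (B_7). Hence the type is B_7.

B_7 (so(15))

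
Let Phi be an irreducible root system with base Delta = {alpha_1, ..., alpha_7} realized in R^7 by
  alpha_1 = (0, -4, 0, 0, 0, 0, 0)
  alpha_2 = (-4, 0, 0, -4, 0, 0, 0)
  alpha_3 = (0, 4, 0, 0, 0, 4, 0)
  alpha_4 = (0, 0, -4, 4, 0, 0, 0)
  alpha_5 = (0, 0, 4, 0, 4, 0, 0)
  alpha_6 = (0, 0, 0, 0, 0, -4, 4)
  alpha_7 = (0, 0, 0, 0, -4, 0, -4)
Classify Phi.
B_7

Compute the Cartan integers a_ij = 2(alpha_i, alpha_j)/(alpha_j, alpha_j); the resulting 7x7 Cartan matrix is
[[2, 0, -1, 0, 0, 0, 0], [0, 2, 0, -1, 0, 0, 0], [-2, 0, 2, 0, 0, -1, 0], [0, -1, 0, 2, -1, 0, 0], [0, 0, 0, -1, 2, 0, -1], [0, 0, -1, 0, 0, 2, -1], [0, 0, 0, 0, -1, -1, 2]].
The roots have two lengths (squared-length ratio 2:1); the short ones are alpha_{1}. The associated Dynkin diagram is a chain of 7 nodes with a double edge at one end; the terminal node there is the unique short simple root (B_7), so the type is B_7 (the algebra so(15)).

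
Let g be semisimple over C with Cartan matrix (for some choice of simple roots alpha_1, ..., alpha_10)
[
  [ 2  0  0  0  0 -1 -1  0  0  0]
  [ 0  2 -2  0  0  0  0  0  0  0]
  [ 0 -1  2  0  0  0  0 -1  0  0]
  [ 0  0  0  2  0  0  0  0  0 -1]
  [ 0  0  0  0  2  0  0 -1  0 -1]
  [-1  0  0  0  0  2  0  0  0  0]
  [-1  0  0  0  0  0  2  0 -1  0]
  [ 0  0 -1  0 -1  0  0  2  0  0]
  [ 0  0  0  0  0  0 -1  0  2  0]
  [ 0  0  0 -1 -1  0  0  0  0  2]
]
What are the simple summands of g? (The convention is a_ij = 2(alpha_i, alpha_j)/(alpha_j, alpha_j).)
The diagram associated to this matrix has two connected components: the simple roots {alpha_1, alpha_6, alpha_7, alpha_9} form a chain of 4 nodes with single edges (A_4), and {alpha_2, alpha_3, alpha_4, alpha_5, alpha_8, alpha_10} form a chain of 6 nodes with a double edge at one end; the terminal node there is the unique long simple root (C_6). A semisimple Lie algebra decomposes uniquely as the direct sum of simple ideals, one per connected component of its Dynkin diagram, so g ≅ A_4 ⊕ C_6 (dimension 24 + 78 = 102).

A4 + C6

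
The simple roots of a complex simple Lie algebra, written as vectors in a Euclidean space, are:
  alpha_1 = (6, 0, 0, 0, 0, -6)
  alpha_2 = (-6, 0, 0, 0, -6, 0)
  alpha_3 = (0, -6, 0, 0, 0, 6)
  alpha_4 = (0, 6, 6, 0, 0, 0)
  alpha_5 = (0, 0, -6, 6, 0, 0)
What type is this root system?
A_5 (sl(6))

Compute the Cartan integers a_ij = 2(alpha_i, alpha_j)/(alpha_j, alpha_j); the resulting 5x5 Cartan matrix is
[[2, -1, -1, 0, 0], [-1, 2, 0, 0, 0], [-1, 0, 2, -1, 0], [0, 0, -1, 2, -1], [0, 0, 0, -1, 2]].
All simple roots have the same length, so the diagram is simply laced. The associated Dynkin diagram is a chain of 5 nodes with single edges (A_5), so the type is A_5 (the algebra sl(6)).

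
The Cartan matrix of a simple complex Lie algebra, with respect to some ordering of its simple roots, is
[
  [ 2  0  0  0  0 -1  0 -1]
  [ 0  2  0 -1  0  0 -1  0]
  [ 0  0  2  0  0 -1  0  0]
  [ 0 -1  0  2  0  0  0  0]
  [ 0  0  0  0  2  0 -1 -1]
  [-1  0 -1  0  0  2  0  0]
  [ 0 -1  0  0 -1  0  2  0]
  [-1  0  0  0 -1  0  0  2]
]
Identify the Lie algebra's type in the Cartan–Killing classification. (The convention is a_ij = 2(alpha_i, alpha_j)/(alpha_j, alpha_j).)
The matrix has rank 8 with 2's on the diagonal. Reading the off-diagonal entries as Dynkin edges (a single edge where a_ij = a_ji = -1; a double or triple edge where a_ij * a_ji = 2 or 3), the diagram is a chain of 8 nodes with single edges (A_8). One simple-root ordering that puts it in standard form is (alpha_3, alpha_6, alpha_1, alpha_8, alpha_5, alpha_7, alpha_2, alpha_4). So the algebra is type A_8, i.e. sl(9).

A8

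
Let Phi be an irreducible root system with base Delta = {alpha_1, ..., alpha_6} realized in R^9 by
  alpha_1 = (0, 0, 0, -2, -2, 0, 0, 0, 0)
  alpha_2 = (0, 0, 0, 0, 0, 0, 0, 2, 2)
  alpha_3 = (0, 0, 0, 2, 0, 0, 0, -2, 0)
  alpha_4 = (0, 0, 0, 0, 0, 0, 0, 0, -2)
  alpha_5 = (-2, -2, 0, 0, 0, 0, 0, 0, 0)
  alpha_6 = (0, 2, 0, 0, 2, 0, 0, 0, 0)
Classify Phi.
Compute the Cartan integers a_ij = 2(alpha_i, alpha_j)/(alpha_j, alpha_j); the resulting 6x6 Cartan matrix is
[[2, 0, -1, 0, 0, -1], [0, 2, -1, -2, 0, 0], [-1, -1, 2, 0, 0, 0], [0, -1, 0, 2, 0, 0], [0, 0, 0, 0, 2, -1], [-1, 0, 0, 0, -1, 2]].
The roots have two lengths (squared-length ratio 2:1); the short ones are alpha_{4}. The associated Dynkin diagram is a chain of 6 nodes with a double edge at one end; the terminal node there is the unique short simple root (B_6), so the type is B_6 (the algebra so(13)).

B6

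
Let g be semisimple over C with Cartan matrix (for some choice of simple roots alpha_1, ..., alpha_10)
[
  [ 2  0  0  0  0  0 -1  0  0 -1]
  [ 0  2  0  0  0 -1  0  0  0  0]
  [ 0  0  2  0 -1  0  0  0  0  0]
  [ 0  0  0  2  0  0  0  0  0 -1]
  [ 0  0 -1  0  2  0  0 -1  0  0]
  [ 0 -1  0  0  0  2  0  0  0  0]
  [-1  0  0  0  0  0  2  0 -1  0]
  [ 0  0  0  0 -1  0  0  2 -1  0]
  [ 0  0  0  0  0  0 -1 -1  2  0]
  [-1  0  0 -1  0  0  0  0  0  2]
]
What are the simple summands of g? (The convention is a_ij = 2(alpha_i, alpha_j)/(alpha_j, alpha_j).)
A_2 (sl(3)) + A_8 (sl(9))

The diagram associated to this matrix has two connected components: the simple roots {alpha_2, alpha_6} form a chain of 2 nodes with single edges (A_2), and {alpha_1, alpha_3, alpha_4, alpha_5, alpha_7, alpha_8, alpha_9, alpha_10} form a chain of 8 nodes with single edges (A_8). A semisimple Lie algebra decomposes uniquely as the direct sum of simple ideals, one per connected component of its Dynkin diagram, so g ≅ A_2 ⊕ A_8 (dimension 8 + 80 = 88).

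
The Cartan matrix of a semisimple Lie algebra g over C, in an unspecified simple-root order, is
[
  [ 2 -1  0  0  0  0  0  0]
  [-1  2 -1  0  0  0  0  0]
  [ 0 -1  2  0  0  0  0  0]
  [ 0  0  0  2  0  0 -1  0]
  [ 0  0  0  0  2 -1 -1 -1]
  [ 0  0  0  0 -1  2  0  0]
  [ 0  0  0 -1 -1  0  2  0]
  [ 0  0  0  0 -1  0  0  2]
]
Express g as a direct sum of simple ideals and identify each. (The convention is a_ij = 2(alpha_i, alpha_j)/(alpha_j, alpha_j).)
The diagram associated to this matrix has two connected components: the simple roots {alpha_1, alpha_2, alpha_3} form a chain of 3 nodes with single edges (A_3), and {alpha_4, alpha_5, alpha_6, alpha_7, alpha_8} form a chain of 3 nodes with a fork of two nodes at one end (D_5). A semisimple Lie algebra decomposes uniquely as the direct sum of simple ideals, one per connected component of its Dynkin diagram, so g ≅ A_3 ⊕ D_5 (dimension 15 + 45 = 60).

A3 + D5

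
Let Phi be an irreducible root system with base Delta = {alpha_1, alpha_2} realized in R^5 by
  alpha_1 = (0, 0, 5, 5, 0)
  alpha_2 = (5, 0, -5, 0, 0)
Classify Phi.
Compute the Cartan integers a_ij = 2(alpha_i, alpha_j)/(alpha_j, alpha_j); the resulting 2x2 Cartan matrix is
[[2, -1], [-1, 2]].
All simple roots have the same length, so the diagram is simply laced. The associated Dynkin diagram is a chain of 2 nodes with single edges (A_2), so the type is A_2 (the algebra sl(3)).

A_2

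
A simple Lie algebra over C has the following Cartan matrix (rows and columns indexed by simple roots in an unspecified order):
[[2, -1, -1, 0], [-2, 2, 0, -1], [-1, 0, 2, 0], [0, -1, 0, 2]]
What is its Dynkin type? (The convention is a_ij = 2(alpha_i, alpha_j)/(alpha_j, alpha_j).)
The matrix has rank 4 with 2's on the diagonal. Reading the off-diagonal entries as Dynkin edges (a single edge where a_ij = a_ji = -1; a double or triple edge where a_ij * a_ji = 2 or 3), the diagram is a chain of 4 nodes with a double edge between the middle two (F_4). One simple-root ordering that puts it in standard form is (alpha_4, alpha_2, alpha_1, alpha_3). So the algebra is type F_4.

type F_4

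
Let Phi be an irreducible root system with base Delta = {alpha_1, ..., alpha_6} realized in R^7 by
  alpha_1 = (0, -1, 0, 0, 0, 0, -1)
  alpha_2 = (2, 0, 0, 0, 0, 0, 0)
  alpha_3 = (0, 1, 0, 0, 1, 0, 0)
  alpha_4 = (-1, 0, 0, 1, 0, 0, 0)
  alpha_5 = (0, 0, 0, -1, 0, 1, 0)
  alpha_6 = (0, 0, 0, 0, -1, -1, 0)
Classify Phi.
Compute the Cartan integers a_ij = 2(alpha_i, alpha_j)/(alpha_j, alpha_j); the resulting 6x6 Cartan matrix is
[[2, 0, -1, 0, 0, 0], [0, 2, 0, -2, 0, 0], [-1, 0, 2, 0, 0, -1], [0, -1, 0, 2, -1, 0], [0, 0, 0, -1, 2, -1], [0, 0, -1, 0, -1, 2]].
The roots have two lengths (squared-length ratio 2:1); the short ones are alpha_{1,3,4,5,6}. The associated Dynkin diagram is a chain of 6 nodes with a double edge at one end; the terminal node there is the unique long simple root (C_6), so the type is C_6 (the algebra sp(12)).

C_6 (sp(12))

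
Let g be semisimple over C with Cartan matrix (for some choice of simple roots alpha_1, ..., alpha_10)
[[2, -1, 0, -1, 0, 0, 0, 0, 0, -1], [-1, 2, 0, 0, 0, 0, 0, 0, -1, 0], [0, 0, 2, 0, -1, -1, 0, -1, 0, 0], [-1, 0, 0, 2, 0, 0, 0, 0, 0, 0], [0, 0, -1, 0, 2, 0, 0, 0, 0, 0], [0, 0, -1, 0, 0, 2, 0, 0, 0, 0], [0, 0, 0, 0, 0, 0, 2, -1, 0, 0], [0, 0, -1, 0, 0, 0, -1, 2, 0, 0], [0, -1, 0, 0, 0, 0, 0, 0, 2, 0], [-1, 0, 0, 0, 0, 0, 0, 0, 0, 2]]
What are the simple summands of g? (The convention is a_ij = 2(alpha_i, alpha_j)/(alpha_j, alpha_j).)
type D_5 + type D_5

The diagram associated to this matrix has two connected components: the simple roots {alpha_1, alpha_2, alpha_4, alpha_9, alpha_10} form a chain of 3 nodes with a fork of two nodes at one end (D_5), and {alpha_3, alpha_5, alpha_6, alpha_7, alpha_8} form a chain of 3 nodes with a fork of two nodes at one end (D_5). A semisimple Lie algebra decomposes uniquely as the direct sum of simple ideals, one per connected component of its Dynkin diagram, so g ≅ D_5 ⊕ D_5 (dimension 45 + 45 = 90).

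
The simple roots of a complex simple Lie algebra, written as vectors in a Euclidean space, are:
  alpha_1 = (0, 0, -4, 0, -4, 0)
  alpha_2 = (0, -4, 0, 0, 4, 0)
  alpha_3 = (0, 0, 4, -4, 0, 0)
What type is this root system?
Compute the Cartan integers a_ij = 2(alpha_i, alpha_j)/(alpha_j, alpha_j); the resulting 3x3 Cartan matrix is
[[2, -1, -1], [-1, 2, 0], [-1, 0, 2]].
All simple roots have the same length, so the diagram is simply laced. The associated Dynkin diagram is a chain of 3 nodes with single edges (A_3), so the type is A_3 (the algebra sl(4)).

type A_3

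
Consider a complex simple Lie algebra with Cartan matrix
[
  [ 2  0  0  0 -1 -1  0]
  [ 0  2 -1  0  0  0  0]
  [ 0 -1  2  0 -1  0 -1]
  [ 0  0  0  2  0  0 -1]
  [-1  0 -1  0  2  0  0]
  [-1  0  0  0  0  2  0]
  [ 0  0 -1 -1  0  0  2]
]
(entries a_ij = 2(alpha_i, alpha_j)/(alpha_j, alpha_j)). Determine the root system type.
The matrix has rank 7 with 2's on the diagonal. Reading the off-diagonal entries as Dynkin edges (a single edge where a_ij = a_ji = -1; a double or triple edge where a_ij * a_ji = 2 or 3), the diagram is a chain of 6 nodes with one extra node attached to the third node from one end (E_7). One simple-root ordering that puts it in standard form is (alpha_4, alpha_2, alpha_7, alpha_3, alpha_5, alpha_1, alpha_6). So the algebra is type E_7.

E7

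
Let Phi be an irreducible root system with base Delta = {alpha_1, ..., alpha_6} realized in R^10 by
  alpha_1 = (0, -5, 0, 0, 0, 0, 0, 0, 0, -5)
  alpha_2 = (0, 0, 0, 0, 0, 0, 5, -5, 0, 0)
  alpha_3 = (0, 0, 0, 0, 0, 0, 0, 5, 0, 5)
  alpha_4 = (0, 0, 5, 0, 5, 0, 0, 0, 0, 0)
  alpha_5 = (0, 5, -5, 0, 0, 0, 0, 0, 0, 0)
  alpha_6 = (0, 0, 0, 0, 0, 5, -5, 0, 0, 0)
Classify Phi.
Compute the Cartan integers a_ij = 2(alpha_i, alpha_j)/(alpha_j, alpha_j); the resulting 6x6 Cartan matrix is
[[2, 0, -1, 0, -1, 0], [0, 2, -1, 0, 0, -1], [-1, -1, 2, 0, 0, 0], [0, 0, 0, 2, -1, 0], [-1, 0, 0, -1, 2, 0], [0, -1, 0, 0, 0, 2]].
All simple roots have the same length, so the diagram is simply laced. The associated Dynkin diagram is a chain of 6 nodes with single edges (A_6), so the type is A_6 (the algebra sl(7)).

A_6 (sl(7))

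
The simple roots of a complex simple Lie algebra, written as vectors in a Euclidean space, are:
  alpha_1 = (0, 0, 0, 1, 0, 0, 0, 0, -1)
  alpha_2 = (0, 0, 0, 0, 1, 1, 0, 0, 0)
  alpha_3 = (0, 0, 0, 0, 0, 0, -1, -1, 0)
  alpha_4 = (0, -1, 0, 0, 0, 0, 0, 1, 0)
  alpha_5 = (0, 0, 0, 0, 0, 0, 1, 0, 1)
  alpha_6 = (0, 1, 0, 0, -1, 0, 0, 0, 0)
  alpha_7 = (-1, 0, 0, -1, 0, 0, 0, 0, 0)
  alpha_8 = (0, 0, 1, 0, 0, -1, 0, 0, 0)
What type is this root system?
Compute the Cartan integers a_ij = 2(alpha_i, alpha_j)/(alpha_j, alpha_j); the resulting 8x8 Cartan matrix is
[[2, 0, 0, 0, -1, 0, -1, 0], [0, 2, 0, 0, 0, -1, 0, -1], [0, 0, 2, -1, -1, 0, 0, 0], [0, 0, -1, 2, 0, -1, 0, 0], [-1, 0, -1, 0, 2, 0, 0, 0], [0, -1, 0, -1, 0, 2, 0, 0], [-1, 0, 0, 0, 0, 0, 2, 0], [0, -1, 0, 0, 0, 0, 0, 2]].
All simple roots have the same length, so the diagram is simply laced. The associated Dynkin diagram is a chain of 8 nodes with single edges (A_8), so the type is A_8 (the algebra sl(9)).

A_8 (sl(9))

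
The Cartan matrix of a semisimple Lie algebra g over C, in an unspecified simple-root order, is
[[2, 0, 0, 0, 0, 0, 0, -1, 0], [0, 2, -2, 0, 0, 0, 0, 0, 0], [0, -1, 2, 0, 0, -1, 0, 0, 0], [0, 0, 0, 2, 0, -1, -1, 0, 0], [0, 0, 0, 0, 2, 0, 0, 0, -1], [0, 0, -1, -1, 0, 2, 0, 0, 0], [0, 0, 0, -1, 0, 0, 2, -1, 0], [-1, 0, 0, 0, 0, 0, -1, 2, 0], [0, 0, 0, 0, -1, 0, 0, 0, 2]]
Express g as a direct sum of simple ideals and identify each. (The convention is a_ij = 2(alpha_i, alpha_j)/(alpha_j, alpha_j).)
The diagram associated to this matrix has two connected components: the simple roots {alpha_5, alpha_9} form a chain of 2 nodes with single edges (A_2), and {alpha_1, alpha_2, alpha_3, alpha_4, alpha_6, alpha_7, alpha_8} form a chain of 7 nodes with a double edge at one end; the terminal node there is the unique long simple root (C_7). A semisimple Lie algebra decomposes uniquely as the direct sum of simple ideals, one per connected component of its Dynkin diagram, so g ≅ A_2 ⊕ C_7 (dimension 8 + 105 = 113).

A_2 (sl(3)) ⊕ C_7 (sp(14))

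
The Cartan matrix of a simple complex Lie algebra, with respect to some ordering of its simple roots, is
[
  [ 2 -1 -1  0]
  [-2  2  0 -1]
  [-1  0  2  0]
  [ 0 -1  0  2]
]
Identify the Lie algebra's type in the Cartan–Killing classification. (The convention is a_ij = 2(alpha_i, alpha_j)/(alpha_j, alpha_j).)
The matrix has rank 4 with 2's on the diagonal. Reading the off-diagonal entries as Dynkin edges (a single edge where a_ij = a_ji = -1; a double or triple edge where a_ij * a_ji = 2 or 3), the diagram is a chain of 4 nodes with a double edge between the middle two (F_4). One simple-root ordering that puts it in standard form is (alpha_4, alpha_2, alpha_1, alpha_3). So the algebra is type F_4.

F_4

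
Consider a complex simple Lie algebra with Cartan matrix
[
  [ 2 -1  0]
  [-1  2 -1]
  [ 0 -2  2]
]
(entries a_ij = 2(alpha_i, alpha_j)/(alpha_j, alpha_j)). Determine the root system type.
C3

The matrix has rank 3 with 2's on the diagonal. Reading the off-diagonal entries as Dynkin edges (a single edge where a_ij = a_ji = -1; a double or triple edge where a_ij * a_ji = 2 or 3), the diagram is a chain of 3 nodes with a double edge at one end; the terminal node there is the unique long simple root (C_3). One simple-root ordering that puts it in standard form is (alpha_1, alpha_2, alpha_3). So the algebra is type C_3, i.e. sp(6).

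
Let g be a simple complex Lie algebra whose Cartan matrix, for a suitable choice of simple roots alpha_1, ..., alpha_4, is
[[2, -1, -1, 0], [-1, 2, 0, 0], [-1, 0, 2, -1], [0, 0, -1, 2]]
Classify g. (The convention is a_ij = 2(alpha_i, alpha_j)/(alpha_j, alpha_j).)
A_4

The matrix has rank 4 with 2's on the diagonal. Reading the off-diagonal entries as Dynkin edges (a single edge where a_ij = a_ji = -1; a double or triple edge where a_ij * a_ji = 2 or 3), the diagram is a chain of 4 nodes with single edges (A_4). One simple-root ordering that puts it in standard form is (alpha_2, alpha_1, alpha_3, alpha_4). So the algebra is type A_4, i.e. sl(5).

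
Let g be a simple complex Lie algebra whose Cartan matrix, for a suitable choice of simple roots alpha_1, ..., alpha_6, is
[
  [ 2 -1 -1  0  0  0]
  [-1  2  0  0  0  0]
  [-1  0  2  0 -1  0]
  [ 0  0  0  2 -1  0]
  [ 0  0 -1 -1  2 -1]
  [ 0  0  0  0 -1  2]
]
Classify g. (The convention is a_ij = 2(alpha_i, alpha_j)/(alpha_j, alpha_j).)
The matrix has rank 6 with 2's on the diagonal. Reading the off-diagonal entries as Dynkin edges (a single edge where a_ij = a_ji = -1; a double or triple edge where a_ij * a_ji = 2 or 3), the diagram is a chain of 4 nodes with a fork of two nodes at one end (D_6). One simple-root ordering that puts it in standard form is (alpha_2, alpha_1, alpha_3, alpha_5, alpha_4, alpha_6). So the algebra is type D_6, i.e. so(12).

D_6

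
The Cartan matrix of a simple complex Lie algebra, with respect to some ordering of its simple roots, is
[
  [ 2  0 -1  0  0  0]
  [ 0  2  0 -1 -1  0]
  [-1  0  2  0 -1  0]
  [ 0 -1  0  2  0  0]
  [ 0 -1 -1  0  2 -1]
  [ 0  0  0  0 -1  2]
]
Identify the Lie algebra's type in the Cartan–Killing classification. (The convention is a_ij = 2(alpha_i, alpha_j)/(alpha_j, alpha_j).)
E6

The matrix has rank 6 with 2's on the diagonal. Reading the off-diagonal entries as Dynkin edges (a single edge where a_ij = a_ji = -1; a double or triple edge where a_ij * a_ji = 2 or 3), the diagram is a chain of 5 nodes with one extra node attached to the third node from one end (E_6). One simple-root ordering that puts it in standard form is (alpha_4, alpha_6, alpha_2, alpha_5, alpha_3, alpha_1). So the algebra is type E_6.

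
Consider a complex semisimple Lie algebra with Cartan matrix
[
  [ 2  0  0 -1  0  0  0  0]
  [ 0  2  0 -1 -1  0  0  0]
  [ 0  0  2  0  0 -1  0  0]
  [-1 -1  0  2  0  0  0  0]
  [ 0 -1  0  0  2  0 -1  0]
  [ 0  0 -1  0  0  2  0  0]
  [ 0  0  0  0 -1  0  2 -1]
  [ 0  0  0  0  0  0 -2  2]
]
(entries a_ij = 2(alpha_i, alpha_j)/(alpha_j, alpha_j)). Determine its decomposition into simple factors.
A_2 (sl(3)) + C_6 (sp(12))

The diagram associated to this matrix has two connected components: the simple roots {alpha_3, alpha_6} form a chain of 2 nodes with single edges (A_2), and {alpha_1, alpha_2, alpha_4, alpha_5, alpha_7, alpha_8} form a chain of 6 nodes with a double edge at one end; the terminal node there is the unique long simple root (C_6). A semisimple Lie algebra decomposes uniquely as the direct sum of simple ideals, one per connected component of its Dynkin diagram, so g ≅ A_2 ⊕ C_6 (dimension 8 + 78 = 86).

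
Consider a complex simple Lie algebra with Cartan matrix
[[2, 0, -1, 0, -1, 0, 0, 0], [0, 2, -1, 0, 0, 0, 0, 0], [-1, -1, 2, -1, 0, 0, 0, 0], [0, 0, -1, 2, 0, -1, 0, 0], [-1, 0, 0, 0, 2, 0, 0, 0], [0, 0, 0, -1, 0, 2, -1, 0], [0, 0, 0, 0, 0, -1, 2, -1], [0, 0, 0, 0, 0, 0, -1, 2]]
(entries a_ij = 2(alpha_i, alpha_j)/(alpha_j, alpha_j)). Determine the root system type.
type E_8

The matrix has rank 8 with 2's on the diagonal. Reading the off-diagonal entries as Dynkin edges (a single edge where a_ij = a_ji = -1; a double or triple edge where a_ij * a_ji = 2 or 3), the diagram is a chain of 7 nodes with one extra node attached to the third node from one end (E_8). One simple-root ordering that puts it in standard form is (alpha_5, alpha_2, alpha_1, alpha_3, alpha_4, alpha_6, alpha_7, alpha_8). So the algebra is type E_8.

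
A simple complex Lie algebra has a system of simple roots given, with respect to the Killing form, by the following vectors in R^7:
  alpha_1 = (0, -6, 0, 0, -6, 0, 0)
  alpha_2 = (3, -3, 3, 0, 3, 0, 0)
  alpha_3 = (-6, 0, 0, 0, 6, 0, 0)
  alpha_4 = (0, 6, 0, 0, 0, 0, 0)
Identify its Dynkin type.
Compute the Cartan integers a_ij = 2(alpha_i, alpha_j)/(alpha_j, alpha_j); the resulting 4x4 Cartan matrix is
[[2, 0, -1, -2], [0, 2, 0, -1], [-1, 0, 2, 0], [-1, -1, 0, 2]].
The roots have two lengths (squared-length ratio 2:1); the short ones are alpha_{2,4}. The associated Dynkin diagram is a chain of 4 nodes with a double edge between the middle two (F_4), so the type is F_4.

F_4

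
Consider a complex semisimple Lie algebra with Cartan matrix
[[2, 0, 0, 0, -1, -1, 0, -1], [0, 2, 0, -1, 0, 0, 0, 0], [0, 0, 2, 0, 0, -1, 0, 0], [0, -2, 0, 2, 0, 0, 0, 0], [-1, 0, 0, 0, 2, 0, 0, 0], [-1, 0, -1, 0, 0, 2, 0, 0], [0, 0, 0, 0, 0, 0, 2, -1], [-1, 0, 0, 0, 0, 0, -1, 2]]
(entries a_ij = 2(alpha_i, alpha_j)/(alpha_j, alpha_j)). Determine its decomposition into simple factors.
The diagram associated to this matrix has two connected components: the simple roots {alpha_2, alpha_4} form a chain of 2 nodes with a double edge at one end; the terminal node there is the unique short simple root (B_2), and {alpha_1, alpha_3, alpha_5, alpha_6, alpha_7, alpha_8} form a chain of 5 nodes with one extra node attached to the third node from one end (E_6). A semisimple Lie algebra decomposes uniquely as the direct sum of simple ideals, one per connected component of its Dynkin diagram, so g ≅ B_2 ⊕ E_6 (dimension 10 + 78 = 88).

type B_2 ⊕ type E_6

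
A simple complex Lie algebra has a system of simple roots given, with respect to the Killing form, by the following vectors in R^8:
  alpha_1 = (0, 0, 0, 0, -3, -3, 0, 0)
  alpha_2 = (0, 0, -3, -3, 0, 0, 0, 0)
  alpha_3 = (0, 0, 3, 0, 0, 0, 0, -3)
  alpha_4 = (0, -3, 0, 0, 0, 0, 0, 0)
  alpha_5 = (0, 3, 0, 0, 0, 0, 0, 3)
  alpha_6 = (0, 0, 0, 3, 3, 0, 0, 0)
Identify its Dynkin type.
Compute the Cartan integers a_ij = 2(alpha_i, alpha_j)/(alpha_j, alpha_j); the resulting 6x6 Cartan matrix is
[[2, 0, 0, 0, 0, -1], [0, 2, -1, 0, 0, -1], [0, -1, 2, 0, -1, 0], [0, 0, 0, 2, -1, 0], [0, 0, -1, -2, 2, 0], [-1, -1, 0, 0, 0, 2]].
The roots have two lengths (squared-length ratio 2:1); the short ones are alpha_{4}. The associated Dynkin diagram is a chain of 6 nodes with a double edge at one end; the terminal node there is the unique short simple root (B_6), so the type is B_6 (the algebra so(13)).

B_6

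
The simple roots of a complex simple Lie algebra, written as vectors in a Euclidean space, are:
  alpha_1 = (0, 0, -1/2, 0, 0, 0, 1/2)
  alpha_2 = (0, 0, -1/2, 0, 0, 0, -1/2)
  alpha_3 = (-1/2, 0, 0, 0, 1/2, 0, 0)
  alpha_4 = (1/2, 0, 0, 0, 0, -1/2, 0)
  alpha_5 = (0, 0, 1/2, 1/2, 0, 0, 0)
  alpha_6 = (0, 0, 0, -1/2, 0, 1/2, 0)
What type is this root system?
D_6 (so(12))

Compute the Cartan integers a_ij = 2(alpha_i, alpha_j)/(alpha_j, alpha_j); the resulting 6x6 Cartan matrix is
[[2, 0, 0, 0, -1, 0], [0, 2, 0, 0, -1, 0], [0, 0, 2, -1, 0, 0], [0, 0, -1, 2, 0, -1], [-1, -1, 0, 0, 2, -1], [0, 0, 0, -1, -1, 2]].
All simple roots have the same length, so the diagram is simply laced. The associated Dynkin diagram is a chain of 4 nodes with a fork of two nodes at one end (D_6), so the type is D_6 (the algebra so(12)).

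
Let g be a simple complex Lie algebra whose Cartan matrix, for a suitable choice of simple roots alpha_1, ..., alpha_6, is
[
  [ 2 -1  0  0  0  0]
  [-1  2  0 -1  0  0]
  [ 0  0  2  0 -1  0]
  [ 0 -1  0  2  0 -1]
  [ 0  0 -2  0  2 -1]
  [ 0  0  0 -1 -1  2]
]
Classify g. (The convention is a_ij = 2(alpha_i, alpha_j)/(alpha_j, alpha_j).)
B_6

The matrix has rank 6 with 2's on the diagonal. Reading the off-diagonal entries as Dynkin edges (a single edge where a_ij = a_ji = -1; a double or triple edge where a_ij * a_ji = 2 or 3), the diagram is a chain of 6 nodes with a double edge at one end; the terminal node there is the unique short simple root (B_6). One simple-root ordering that puts it in standard form is (alpha_1, alpha_2, alpha_4, alpha_6, alpha_5, alpha_3). So the algebra is type B_6, i.e. so(13).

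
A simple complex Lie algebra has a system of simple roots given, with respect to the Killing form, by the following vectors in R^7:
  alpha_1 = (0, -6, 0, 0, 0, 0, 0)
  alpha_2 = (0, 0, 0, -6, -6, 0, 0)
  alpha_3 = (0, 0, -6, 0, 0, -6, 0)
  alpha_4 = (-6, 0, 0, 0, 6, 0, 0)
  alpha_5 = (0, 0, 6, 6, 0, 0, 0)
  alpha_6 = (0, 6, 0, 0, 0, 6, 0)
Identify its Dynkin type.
B_6 (so(13))

Compute the Cartan integers a_ij = 2(alpha_i, alpha_j)/(alpha_j, alpha_j); the resulting 6x6 Cartan matrix is
[[2, 0, 0, 0, 0, -1], [0, 2, 0, -1, -1, 0], [0, 0, 2, 0, -1, -1], [0, -1, 0, 2, 0, 0], [0, -1, -1, 0, 2, 0], [-2, 0, -1, 0, 0, 2]].
The roots have two lengths (squared-length ratio 2:1); the short ones are alpha_{1}. The associated Dynkin diagram is a chain of 6 nodes with a double edge at one end; the terminal node there is the unique short simple root (B_6), so the type is B_6 (the algebra so(13)).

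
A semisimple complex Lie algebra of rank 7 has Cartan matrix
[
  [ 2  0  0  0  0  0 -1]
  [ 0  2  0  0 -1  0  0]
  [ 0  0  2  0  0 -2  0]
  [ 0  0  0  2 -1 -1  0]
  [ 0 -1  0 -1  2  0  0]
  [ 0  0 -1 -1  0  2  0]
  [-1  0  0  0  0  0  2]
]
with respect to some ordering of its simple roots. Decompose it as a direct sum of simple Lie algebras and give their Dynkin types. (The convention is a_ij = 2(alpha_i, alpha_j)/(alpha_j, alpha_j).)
type A_2 + type C_5

The diagram associated to this matrix has two connected components: the simple roots {alpha_1, alpha_7} form a chain of 2 nodes with single edges (A_2), and {alpha_2, alpha_3, alpha_4, alpha_5, alpha_6} form a chain of 5 nodes with a double edge at one end; the terminal node there is the unique long simple root (C_5). A semisimple Lie algebra decomposes uniquely as the direct sum of simple ideals, one per connected component of its Dynkin diagram, so g ≅ A_2 ⊕ C_5 (dimension 8 + 55 = 63).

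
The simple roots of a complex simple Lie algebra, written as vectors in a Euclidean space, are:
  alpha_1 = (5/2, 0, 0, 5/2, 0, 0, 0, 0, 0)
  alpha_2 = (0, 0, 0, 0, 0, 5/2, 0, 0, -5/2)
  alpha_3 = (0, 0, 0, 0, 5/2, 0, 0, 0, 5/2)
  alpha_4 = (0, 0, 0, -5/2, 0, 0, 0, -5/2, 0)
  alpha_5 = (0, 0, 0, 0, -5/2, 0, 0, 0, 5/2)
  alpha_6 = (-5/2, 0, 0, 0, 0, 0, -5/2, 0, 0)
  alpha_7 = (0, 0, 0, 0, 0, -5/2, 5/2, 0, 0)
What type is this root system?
Compute the Cartan integers a_ij = 2(alpha_i, alpha_j)/(alpha_j, alpha_j); the resulting 7x7 Cartan matrix is
[[2, 0, 0, -1, 0, -1, 0], [0, 2, -1, 0, -1, 0, -1], [0, -1, 2, 0, 0, 0, 0], [-1, 0, 0, 2, 0, 0, 0], [0, -1, 0, 0, 2, 0, 0], [-1, 0, 0, 0, 0, 2, -1], [0, -1, 0, 0, 0, -1, 2]].
All simple roots have the same length, so the diagram is simply laced. The associated Dynkin diagram is a chain of 5 nodes with a fork of two nodes at one end (D_7), so the type is D_7 (the algebra so(14)).

D_7 (so(14))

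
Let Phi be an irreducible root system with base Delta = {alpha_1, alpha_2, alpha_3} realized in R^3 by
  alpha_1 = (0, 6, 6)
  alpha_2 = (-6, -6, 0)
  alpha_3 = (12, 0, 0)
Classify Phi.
Compute the Cartan integers a_ij = 2(alpha_i, alpha_j)/(alpha_j, alpha_j); the resulting 3x3 Cartan matrix is
[[2, -1, 0], [-1, 2, -1], [0, -2, 2]].
The roots have two lengths (squared-length ratio 2:1); the short ones are alpha_{1,2}. The associated Dynkin diagram is a chain of 3 nodes with a double edge at one end; the terminal node there is the unique long simple root (C_3), so the type is C_3 (the algebra sp(6)).

C3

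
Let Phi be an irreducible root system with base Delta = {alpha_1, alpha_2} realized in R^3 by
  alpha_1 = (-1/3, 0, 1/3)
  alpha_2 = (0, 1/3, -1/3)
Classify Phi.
A_2

Compute the Cartan integers a_ij = 2(alpha_i, alpha_j)/(alpha_j, alpha_j); the resulting 2x2 Cartan matrix is
[[2, -1], [-1, 2]].
All simple roots have the same length, so the diagram is simply laced. The associated Dynkin diagram is a chain of 2 nodes with single edges (A_2), so the type is A_2 (the algebra sl(3)).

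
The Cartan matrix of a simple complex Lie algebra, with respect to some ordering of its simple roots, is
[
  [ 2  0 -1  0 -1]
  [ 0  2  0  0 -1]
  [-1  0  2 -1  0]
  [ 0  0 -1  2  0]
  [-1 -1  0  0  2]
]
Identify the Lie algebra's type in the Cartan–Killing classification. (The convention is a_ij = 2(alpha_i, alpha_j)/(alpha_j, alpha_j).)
The matrix has rank 5 with 2's on the diagonal. Reading the off-diagonal entries as Dynkin edges (a single edge where a_ij = a_ji = -1; a double or triple edge where a_ij * a_ji = 2 or 3), the diagram is a chain of 5 nodes with single edges (A_5). One simple-root ordering that puts it in standard form is (alpha_2, alpha_5, alpha_1, alpha_3, alpha_4). So the algebra is type A_5, i.e. sl(6).

A_5 (sl(6))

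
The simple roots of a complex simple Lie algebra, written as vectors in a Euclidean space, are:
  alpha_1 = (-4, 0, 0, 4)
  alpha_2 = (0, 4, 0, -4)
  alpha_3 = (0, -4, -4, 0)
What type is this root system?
A_3

Compute the Cartan integers a_ij = 2(alpha_i, alpha_j)/(alpha_j, alpha_j); the resulting 3x3 Cartan matrix is
[[2, -1, 0], [-1, 2, -1], [0, -1, 2]].
All simple roots have the same length, so the diagram is simply laced. The associated Dynkin diagram is a chain of 3 nodes with single edges (A_3), so the type is A_3 (the algebra sl(4)).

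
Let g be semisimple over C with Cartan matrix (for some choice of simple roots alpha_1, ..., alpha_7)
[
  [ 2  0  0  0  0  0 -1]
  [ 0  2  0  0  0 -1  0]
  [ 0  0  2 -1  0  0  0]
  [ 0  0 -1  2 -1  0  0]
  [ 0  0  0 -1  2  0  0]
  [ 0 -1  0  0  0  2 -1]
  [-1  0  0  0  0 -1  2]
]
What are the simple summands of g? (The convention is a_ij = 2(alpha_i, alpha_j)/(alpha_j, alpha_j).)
The diagram associated to this matrix has two connected components: the simple roots {alpha_3, alpha_4, alpha_5} form a chain of 3 nodes with single edges (A_3), and {alpha_1, alpha_2, alpha_6, alpha_7} form a chain of 4 nodes with single edges (A_4). A semisimple Lie algebra decomposes uniquely as the direct sum of simple ideals, one per connected component of its Dynkin diagram, so g ≅ A_3 ⊕ A_4 (dimension 15 + 24 = 39).

type A_3 ⊕ type A_4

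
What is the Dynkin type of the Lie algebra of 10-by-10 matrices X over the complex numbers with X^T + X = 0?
This is so(10) with 10 even, which has dimension 10(10-1)/2 = 45 and rank 10/2 = 5. In the classification of classical Lie algebras, the orthogonal algebra so(2n) in an even number of variables has type D_n; here n = 5, so the Dynkin diagram is a chain of 3 nodes with a fork of two nodes at one end (D_5). Hence the type is D_5.

D_5 (so(10))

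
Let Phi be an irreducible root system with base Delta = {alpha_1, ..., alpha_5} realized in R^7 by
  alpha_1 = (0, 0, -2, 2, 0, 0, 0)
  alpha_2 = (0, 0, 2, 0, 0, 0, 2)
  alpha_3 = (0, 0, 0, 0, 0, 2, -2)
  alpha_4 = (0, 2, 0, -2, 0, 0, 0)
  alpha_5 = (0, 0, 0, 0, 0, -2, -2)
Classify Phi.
D5

Compute the Cartan integers a_ij = 2(alpha_i, alpha_j)/(alpha_j, alpha_j); the resulting 5x5 Cartan matrix is
[[2, -1, 0, -1, 0], [-1, 2, -1, 0, -1], [0, -1, 2, 0, 0], [-1, 0, 0, 2, 0], [0, -1, 0, 0, 2]].
All simple roots have the same length, so the diagram is simply laced. The associated Dynkin diagram is a chain of 3 nodes with a fork of two nodes at one end (D_5), so the type is D_5 (the algebra so(10)).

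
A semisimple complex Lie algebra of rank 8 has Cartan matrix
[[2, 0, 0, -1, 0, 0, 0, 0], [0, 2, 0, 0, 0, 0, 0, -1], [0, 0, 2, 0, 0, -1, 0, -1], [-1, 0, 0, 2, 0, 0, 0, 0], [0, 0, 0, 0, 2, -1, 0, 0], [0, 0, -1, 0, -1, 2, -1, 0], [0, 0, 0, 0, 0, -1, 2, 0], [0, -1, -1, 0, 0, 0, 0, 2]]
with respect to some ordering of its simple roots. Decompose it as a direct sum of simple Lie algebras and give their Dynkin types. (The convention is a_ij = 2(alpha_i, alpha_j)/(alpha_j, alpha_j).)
A_2 ⊕ D_6

The diagram associated to this matrix has two connected components: the simple roots {alpha_1, alpha_4} form a chain of 2 nodes with single edges (A_2), and {alpha_2, alpha_3, alpha_5, alpha_6, alpha_7, alpha_8} form a chain of 4 nodes with a fork of two nodes at one end (D_6). A semisimple Lie algebra decomposes uniquely as the direct sum of simple ideals, one per connected component of its Dynkin diagram, so g ≅ A_2 ⊕ D_6 (dimension 8 + 66 = 74).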